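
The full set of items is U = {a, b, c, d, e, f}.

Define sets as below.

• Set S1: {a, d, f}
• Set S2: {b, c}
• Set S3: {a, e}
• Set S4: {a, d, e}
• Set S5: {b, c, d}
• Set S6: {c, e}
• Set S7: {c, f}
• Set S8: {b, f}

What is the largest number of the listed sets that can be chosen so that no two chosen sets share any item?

S4, S8 are pairwise disjoint (S4={a,d,e}; S8={b,f}).
Every remaining set overlaps one of these, and no 3 of the listed sets are pairwise disjoint, so 2 is the maximum.

2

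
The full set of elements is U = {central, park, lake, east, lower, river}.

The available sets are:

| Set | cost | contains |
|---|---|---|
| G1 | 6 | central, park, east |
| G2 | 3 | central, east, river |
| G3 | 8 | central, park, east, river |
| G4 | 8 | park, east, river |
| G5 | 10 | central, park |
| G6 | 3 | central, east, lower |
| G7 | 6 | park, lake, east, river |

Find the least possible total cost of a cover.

G6, G7 together cover every element (G6 ∪ G7 = {central, park, lake, east, lower, river}); total cost 3 + 6 = 9.
The greedy pick G2, G6, G7 costs 12; no covering selection beats 9.

9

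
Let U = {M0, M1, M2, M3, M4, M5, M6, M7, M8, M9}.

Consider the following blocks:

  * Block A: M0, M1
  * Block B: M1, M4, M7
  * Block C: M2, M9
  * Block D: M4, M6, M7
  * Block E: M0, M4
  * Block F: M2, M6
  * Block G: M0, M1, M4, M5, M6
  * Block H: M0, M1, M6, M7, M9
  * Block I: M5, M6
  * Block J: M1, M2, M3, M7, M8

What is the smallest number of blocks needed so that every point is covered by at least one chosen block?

C and G and J together: C ∪ G ∪ J = {M0, M1, M2, M3, M4, M5, M6, M7, M8, M9} — every point is covered.
Only J contains M3, so J is forced; the remaining 5 points need at least 2 more blocks (each remaining block adds at most 4) — so at least 3 blocks are needed, and 3 is optimal.

3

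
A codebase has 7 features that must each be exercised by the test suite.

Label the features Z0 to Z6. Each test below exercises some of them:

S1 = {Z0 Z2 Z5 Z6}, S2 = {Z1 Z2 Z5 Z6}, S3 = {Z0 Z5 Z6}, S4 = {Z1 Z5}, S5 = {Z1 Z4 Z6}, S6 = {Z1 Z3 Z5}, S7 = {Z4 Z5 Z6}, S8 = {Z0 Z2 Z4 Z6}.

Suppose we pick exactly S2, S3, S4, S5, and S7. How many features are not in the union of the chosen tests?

Union of S2, S3, S4, S5, S7 = {Z0, Z1, Z2, Z4, Z5, Z6}.
Not covered: Z3 — 1 feature.

1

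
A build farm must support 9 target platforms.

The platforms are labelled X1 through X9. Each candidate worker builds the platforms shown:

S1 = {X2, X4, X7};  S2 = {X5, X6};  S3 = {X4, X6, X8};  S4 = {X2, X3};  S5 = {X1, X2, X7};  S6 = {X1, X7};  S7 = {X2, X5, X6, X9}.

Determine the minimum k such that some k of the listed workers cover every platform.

S3 and S4 and S5 and S7 together: S3 ∪ S4 ∪ S5 ∪ S7 = {X1, X2, X3, X4, X5, X6, X7, X8, X9} — every platform is covered.
Only S4 contains X3, so S4 is forced; the remaining 7 platforms need at least 3 more workers (each remaining worker adds at most 3) — so at least 4 workers are needed, and 4 is optimal.

4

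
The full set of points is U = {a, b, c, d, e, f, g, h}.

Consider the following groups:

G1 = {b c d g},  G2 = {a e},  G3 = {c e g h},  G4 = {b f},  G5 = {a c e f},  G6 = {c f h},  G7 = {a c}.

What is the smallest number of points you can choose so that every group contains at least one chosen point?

3

T = {a, b, h} meets every group (each contains at least one member of T), and |T| = 3.
No choice of 2 points meets every group, so 3 is the minimum.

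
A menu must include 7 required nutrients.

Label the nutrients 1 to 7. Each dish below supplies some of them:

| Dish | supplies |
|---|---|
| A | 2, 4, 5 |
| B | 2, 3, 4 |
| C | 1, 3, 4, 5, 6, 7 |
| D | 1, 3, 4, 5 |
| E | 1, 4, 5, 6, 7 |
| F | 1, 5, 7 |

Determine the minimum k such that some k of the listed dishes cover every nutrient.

Take {B, E}. Their union is {1, 2, 3, 4, 5, 6, 7}, which is all 7 nutrients.
No single dish has all 7 nutrients (the largest, C, has 6), so 2 is optimal.

2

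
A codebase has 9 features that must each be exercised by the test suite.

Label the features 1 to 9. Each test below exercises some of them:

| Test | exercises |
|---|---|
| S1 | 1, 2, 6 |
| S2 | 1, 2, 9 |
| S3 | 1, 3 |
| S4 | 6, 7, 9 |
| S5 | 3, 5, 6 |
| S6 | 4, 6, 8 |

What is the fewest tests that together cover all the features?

S1 and S4 and S5 and S6 together: S1 ∪ S4 ∪ S5 ∪ S6 = {1, 2, 3, 4, 5, 6, 7, 8, 9} — every feature is covered.
Only S4 contains 7, so S4 is forced; the remaining 6 features need at least 3 more tests (each remaining test adds at most 2) — so at least 4 tests are needed, and 4 is optimal.

4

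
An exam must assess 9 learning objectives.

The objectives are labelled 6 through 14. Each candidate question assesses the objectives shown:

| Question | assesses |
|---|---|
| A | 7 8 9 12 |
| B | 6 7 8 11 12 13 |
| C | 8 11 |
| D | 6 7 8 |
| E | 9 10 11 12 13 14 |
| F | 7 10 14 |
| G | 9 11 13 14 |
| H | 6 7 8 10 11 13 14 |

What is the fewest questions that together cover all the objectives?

2

B and E together: B ∪ E = {6, 7, 8, 9, 10, 11, 12, 13, 14} — every objective is covered.
No single question has all 9 objectives (the largest, H, has 7), so 2 is optimal.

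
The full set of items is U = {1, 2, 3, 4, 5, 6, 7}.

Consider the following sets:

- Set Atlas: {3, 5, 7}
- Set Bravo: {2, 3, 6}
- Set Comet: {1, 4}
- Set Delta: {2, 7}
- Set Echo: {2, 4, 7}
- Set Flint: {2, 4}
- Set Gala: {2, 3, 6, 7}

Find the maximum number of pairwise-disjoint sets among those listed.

Comet, Delta are pairwise disjoint (Comet={1,4}; Delta={2,7}).
Every remaining set overlaps one of these, and no 3 of the listed sets are pairwise disjoint, so 2 is the maximum.

2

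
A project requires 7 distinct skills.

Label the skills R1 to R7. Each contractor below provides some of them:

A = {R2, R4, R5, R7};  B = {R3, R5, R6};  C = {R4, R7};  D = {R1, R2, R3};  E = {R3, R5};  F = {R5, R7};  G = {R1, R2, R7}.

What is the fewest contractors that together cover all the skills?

B and C and G together: B ∪ C ∪ G = {R1, R2, R3, R4, R5, R6, R7} — every skill is covered.
Only B contains R6, so B is forced; the remaining 4 skills need at least 2 more contractors (each remaining contractor adds at most 3) — so at least 3 contractors are needed, and 3 is optimal.

3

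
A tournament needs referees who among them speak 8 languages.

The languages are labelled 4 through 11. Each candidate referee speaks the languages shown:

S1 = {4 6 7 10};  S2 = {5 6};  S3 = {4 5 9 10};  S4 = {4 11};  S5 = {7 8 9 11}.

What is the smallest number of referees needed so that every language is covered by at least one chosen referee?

Take {S1, S2, S5}. Their union is {4, 5, 6, 7, 8, 9, 10, 11}, which is all 8 languages.
Only S5 contains 8, so S5 is forced; the remaining 4 languages need at least 2 more referees (each remaining referee adds at most 3) — so at least 3 referees are needed, and 3 is optimal.

3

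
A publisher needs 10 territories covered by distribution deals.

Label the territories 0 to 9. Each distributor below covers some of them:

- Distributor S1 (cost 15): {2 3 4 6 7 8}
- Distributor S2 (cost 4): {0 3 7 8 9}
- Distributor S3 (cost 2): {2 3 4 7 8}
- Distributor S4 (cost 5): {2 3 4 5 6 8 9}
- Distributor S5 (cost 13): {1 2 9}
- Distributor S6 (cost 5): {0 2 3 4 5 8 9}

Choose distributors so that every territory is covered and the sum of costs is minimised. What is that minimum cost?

22

S2, S4, S5 together cover every territory (S2 ∪ S4 ∪ S5 = {0, 1, 2, 3, 4, 5, 6, 7, 8, 9}); total cost 4 + 5 + 13 = 22.
The greedy pick S3, S4, S2, S5 costs 24; no covering selection beats 22.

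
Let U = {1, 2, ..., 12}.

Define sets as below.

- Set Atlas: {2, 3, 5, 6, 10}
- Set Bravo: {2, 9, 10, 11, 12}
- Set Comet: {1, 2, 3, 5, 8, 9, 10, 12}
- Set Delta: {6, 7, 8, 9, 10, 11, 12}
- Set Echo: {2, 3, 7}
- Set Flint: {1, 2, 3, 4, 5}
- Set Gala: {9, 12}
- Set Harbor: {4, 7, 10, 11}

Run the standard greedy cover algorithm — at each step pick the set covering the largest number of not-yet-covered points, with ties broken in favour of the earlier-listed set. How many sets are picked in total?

Greedy: pick Comet (covers 8 new) → pick Delta (covers 3 new) → pick Flint (covers 1 new). Total picks: 3.
(The true minimum cover uses only 2 sets, so greedy is not optimal here.)

3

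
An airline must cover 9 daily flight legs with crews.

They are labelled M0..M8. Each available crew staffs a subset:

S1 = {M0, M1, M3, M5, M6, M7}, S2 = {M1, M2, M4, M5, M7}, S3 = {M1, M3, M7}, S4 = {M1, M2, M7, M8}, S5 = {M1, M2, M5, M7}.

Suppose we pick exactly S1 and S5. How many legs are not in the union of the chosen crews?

2

Union of S1, S5 = {M0, M1, M2, M3, M5, M6, M7}.
Not covered: M4, M8 — 2 legs.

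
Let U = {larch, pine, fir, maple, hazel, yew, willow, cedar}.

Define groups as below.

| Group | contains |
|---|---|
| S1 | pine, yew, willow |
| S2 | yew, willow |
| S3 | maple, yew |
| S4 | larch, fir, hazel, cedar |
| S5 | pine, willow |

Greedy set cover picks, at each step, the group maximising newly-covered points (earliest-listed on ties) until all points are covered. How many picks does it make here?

Greedy: pick S4 (covers 4 new) → pick S1 (covers 3 new) → pick S3 (covers 1 new). Total picks: 3.

3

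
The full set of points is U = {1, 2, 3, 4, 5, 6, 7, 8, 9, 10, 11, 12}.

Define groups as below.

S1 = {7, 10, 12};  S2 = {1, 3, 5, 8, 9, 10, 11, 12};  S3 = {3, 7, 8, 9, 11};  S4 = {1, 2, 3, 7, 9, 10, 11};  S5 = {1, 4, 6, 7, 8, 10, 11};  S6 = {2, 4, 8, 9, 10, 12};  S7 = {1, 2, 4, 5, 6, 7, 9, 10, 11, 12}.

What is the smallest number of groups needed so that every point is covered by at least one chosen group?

2

Take {S2, S7}. Their union is {1, 2, 3, 4, 5, 6, 7, 8, 9, 10, 11, 12}, which is all 12 points.
No single group has all 12 points (the largest, S7, has 10), so 2 is optimal.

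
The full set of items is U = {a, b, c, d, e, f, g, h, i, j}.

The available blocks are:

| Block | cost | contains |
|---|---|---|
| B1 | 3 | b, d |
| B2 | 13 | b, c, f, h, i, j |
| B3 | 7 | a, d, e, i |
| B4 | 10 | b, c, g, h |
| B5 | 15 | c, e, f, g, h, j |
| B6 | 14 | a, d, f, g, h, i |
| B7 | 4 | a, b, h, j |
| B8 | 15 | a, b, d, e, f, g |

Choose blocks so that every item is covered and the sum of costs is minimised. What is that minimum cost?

25

B1, B3, B5 together cover every item (B1 ∪ B3 ∪ B5 = {a, b, c, d, e, f, g, h, i, j}); total cost 3 + 7 + 15 = 25.
The greedy pick B7, B3, B4, B2 costs 34; no covering selection beats 25.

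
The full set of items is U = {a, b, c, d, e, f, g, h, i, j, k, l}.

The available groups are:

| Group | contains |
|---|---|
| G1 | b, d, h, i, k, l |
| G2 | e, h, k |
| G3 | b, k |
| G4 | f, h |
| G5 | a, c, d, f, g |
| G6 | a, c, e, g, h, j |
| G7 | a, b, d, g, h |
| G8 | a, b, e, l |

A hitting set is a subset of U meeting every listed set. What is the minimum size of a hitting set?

3

T = {b, f, h} meets every group (each contains at least one member of T), and |T| = 3.
No choice of 2 items meets every group, so 3 is the minimum.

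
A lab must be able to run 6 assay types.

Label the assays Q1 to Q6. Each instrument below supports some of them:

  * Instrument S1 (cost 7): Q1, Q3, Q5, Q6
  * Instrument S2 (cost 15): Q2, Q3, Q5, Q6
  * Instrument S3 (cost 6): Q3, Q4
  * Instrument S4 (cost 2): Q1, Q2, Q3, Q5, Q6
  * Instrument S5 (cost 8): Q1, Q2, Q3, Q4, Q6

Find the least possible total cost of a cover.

8

S3, S4 together cover every assay (S3 ∪ S4 = {Q1, Q2, Q3, Q4, Q5, Q6}); total cost 6 + 2 = 8.
No covering selection has total cost below 8.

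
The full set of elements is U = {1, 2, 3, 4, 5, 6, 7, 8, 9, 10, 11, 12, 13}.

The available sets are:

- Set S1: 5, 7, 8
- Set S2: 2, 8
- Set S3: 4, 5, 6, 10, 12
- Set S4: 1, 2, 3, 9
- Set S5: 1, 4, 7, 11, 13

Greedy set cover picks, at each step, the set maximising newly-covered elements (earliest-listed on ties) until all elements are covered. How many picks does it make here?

Greedy: pick S3 (covers 5 new) → pick S4 (covers 4 new) → pick S5 (covers 3 new) → pick S1 (covers 1 new). Total picks: 4.

4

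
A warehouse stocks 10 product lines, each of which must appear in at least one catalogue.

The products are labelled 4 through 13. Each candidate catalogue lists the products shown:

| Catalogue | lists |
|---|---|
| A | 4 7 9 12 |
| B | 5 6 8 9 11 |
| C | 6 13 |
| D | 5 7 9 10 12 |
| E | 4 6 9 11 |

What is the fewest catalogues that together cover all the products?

Take {A, B, C, D}. Their union is {4, 5, 6, 7, 8, 9, 10, 11, 12, 13}, which is all 10 products.
No 3 of the 5 catalogues cover everything (all 10 combinations miss at least one product), so 4 is optimal.

4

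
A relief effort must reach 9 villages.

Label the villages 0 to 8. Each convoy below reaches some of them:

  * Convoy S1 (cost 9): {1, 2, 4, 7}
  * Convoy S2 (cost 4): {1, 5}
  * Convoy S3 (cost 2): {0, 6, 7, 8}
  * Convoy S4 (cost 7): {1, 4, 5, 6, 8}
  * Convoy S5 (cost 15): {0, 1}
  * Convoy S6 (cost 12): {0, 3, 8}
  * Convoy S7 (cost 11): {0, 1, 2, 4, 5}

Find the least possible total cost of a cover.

25

S3, S6, S7 together cover every village (S3 ∪ S6 ∪ S7 = {0, 1, 2, 3, 4, 5, 6, 7, 8}); total cost 2 + 12 + 11 = 25.
The greedy pick S3, S2, S1, S6 costs 27; no covering selection beats 25.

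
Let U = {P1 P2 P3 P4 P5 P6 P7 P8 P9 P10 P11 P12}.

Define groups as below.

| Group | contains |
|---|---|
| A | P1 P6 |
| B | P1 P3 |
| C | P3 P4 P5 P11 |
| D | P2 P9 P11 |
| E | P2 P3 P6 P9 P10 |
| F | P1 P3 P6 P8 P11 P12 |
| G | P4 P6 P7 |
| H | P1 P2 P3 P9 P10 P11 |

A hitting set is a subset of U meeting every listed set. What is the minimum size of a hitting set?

T = {P1, P4, P9} meets every group (each contains at least one member of T), and |T| = 3.
The groups B, D, G are pairwise disjoint, so any hitting set needs a separate element for each — at least 3. Hence 3 is optimal.

3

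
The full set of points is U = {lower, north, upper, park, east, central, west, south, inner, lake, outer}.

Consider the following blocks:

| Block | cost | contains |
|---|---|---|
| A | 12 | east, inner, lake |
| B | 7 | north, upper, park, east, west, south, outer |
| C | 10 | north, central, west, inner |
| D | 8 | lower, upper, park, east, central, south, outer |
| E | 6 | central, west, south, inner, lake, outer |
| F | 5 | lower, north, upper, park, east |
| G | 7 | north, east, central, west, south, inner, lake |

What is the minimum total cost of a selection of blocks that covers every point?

E, F together cover every point (E ∪ F = {lower, north, upper, park, east, central, west, south, inner, lake, outer}); total cost 6 + 5 = 11.
The greedy pick B, E, F costs 18; no covering selection beats 11.

11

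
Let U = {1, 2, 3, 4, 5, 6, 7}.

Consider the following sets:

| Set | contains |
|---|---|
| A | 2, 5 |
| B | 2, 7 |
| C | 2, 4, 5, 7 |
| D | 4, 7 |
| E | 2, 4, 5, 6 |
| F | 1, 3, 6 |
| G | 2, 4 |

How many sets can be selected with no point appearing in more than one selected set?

3

A, D, F are pairwise disjoint (A={2,5}; D={4,7}; F={1,3,6}).
Every remaining set overlaps one of these, and no 4 of the listed sets are pairwise disjoint, so 3 is the maximum.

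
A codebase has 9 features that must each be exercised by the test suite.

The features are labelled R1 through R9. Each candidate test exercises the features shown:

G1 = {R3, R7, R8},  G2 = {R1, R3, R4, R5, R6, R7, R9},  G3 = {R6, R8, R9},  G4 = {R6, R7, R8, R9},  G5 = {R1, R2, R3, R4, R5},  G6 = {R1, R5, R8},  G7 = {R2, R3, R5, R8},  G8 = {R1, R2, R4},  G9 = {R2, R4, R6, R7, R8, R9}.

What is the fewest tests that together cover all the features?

2

G5 and G9 together: G5 ∪ G9 = {R1, R2, R3, R4, R5, R6, R7, R8, R9} — every feature is covered.
No single test has all 9 features (the largest, G2, has 7), so 2 is optimal.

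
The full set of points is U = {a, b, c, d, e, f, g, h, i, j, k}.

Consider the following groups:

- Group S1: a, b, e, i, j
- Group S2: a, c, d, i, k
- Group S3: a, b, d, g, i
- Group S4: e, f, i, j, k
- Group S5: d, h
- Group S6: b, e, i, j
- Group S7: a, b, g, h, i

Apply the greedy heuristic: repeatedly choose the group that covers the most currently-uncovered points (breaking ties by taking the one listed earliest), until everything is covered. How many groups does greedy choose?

Greedy: pick S1 (covers 5 new) → pick S2 (covers 3 new) → pick S7 (covers 2 new) → pick S4 (covers 1 new). Total picks: 4.
(The true minimum cover uses only 3 groups, so greedy is not optimal here.)

4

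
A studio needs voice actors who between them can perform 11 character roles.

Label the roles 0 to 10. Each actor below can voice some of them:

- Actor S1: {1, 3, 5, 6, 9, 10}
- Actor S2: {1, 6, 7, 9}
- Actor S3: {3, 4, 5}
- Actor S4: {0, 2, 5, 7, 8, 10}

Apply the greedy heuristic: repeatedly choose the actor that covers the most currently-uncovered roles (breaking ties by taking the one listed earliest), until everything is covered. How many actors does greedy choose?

Greedy: pick S1 (covers 6 new) → pick S4 (covers 4 new) → pick S3 (covers 1 new). Total picks: 3.

3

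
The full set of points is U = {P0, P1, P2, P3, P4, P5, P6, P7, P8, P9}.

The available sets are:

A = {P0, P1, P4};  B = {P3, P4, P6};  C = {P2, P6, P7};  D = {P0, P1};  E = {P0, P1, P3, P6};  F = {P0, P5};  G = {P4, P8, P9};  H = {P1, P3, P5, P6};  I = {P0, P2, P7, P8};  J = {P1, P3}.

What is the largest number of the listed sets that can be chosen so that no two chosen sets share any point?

4

C, F, G, J are pairwise disjoint (C={P2,P6,P7}; F={P0,P5}; G={P4,P8,P9}; J={P1,P3}).
Every remaining set overlaps one of these, and no 5 of the listed sets are pairwise disjoint, so 4 is the maximum.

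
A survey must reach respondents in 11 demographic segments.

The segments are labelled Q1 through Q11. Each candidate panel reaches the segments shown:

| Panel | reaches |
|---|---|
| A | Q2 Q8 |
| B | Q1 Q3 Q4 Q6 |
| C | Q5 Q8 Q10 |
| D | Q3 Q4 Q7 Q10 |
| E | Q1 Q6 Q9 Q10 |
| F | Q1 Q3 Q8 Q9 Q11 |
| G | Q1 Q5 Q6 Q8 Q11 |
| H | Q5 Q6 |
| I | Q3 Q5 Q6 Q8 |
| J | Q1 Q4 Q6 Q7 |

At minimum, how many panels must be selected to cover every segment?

Take {A, C, F, J}. Their union is {Q1, Q2, Q3, Q4, Q5, Q6, Q7, Q8, Q9, Q10, Q11}, which is all 11 segments.
Only A contains Q2, so A is forced; the remaining 9 segments need at least 3 more panels (each remaining panel adds at most 4) — so at least 4 panels are needed, and 4 is optimal.

4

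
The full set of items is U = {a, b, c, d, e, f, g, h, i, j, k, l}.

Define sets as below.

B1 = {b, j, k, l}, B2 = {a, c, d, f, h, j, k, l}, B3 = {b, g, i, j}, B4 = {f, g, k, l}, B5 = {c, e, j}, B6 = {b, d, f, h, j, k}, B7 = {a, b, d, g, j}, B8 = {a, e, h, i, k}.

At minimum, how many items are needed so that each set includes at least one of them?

2

Take T = {j, k}. Each listed set contains at least one of these, so T is a hitting set of size 2.
The sets B4, B5 are pairwise disjoint, so any hitting set needs a separate item for each — at least 2. Hence 2 is optimal.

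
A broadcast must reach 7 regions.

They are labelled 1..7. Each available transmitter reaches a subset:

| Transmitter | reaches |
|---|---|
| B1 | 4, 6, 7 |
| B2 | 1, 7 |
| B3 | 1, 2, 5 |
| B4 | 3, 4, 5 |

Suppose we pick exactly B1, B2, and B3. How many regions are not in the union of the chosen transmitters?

1

Union of B1, B2, B3 = {1, 2, 4, 5, 6, 7}.
Not covered: 3 — 1 region.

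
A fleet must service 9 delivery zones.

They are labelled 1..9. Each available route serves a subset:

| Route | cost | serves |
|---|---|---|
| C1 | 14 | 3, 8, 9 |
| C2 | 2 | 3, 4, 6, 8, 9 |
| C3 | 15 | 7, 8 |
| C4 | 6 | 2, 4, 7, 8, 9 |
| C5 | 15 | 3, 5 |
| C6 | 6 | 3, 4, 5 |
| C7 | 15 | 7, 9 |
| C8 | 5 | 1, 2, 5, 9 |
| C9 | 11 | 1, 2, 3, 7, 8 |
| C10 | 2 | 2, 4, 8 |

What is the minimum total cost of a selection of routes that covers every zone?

13

C2, C4, C8 together cover every zone (C2 ∪ C4 ∪ C8 = {1, 2, 3, 4, 5, 6, 7, 8, 9}); total cost 2 + 6 + 5 = 13.
No covering selection has total cost below 13.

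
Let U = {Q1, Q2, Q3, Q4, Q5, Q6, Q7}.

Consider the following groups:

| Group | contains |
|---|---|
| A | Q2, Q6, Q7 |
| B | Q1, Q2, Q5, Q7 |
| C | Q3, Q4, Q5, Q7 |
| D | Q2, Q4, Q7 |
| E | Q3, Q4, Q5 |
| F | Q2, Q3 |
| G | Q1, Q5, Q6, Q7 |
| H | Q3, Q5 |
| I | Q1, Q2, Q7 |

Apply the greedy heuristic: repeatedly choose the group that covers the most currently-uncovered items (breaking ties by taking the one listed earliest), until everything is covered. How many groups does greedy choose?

3

Greedy: pick B (covers 4 new) → pick C (covers 2 new) → pick A (covers 1 new). Total picks: 3.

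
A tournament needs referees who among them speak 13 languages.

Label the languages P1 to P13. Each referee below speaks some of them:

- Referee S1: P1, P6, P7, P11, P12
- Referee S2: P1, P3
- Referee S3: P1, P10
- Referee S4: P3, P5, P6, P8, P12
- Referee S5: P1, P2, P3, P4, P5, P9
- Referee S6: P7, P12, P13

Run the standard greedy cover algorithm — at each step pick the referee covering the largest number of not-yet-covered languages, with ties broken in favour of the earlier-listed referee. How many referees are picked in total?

Greedy: pick S5 (covers 6 new) → pick S1 (covers 4 new) → pick S3 (covers 1 new) → pick S4 (covers 1 new) → pick S6 (covers 1 new). Total picks: 5.

5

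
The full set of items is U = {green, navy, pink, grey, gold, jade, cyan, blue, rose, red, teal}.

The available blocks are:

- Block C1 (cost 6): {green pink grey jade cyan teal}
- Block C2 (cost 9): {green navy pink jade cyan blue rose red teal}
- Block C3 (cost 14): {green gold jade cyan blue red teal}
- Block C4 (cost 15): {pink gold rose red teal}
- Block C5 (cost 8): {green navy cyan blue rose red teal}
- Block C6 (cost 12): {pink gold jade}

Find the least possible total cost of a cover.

C1, C5, C6 together cover every item (C1 ∪ C5 ∪ C6 = {green, navy, pink, grey, gold, jade, cyan, blue, rose, red, teal}); total cost 6 + 8 + 12 = 26.
No covering selection has total cost below 26.

26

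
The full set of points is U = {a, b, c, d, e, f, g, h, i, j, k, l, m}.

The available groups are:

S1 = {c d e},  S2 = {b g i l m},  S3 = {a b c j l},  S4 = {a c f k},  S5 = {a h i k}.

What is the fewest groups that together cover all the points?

Take {S1, S2, S3, S4, S5}. Their union is {a, b, c, d, e, f, g, h, i, j, k, l, m}, which is all 13 points.
No 4 of the 5 groups cover everything (all 5 combinations miss at least one point), so 5 is optimal.

5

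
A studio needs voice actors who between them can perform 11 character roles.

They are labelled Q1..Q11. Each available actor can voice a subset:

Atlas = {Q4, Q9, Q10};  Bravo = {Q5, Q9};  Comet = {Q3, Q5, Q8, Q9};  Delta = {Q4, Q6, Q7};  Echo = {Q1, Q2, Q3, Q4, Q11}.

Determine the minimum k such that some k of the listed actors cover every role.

Atlas and Comet and Delta and Echo together: Atlas ∪ Comet ∪ Delta ∪ Echo = {Q1, Q2, Q3, Q4, Q5, Q6, Q7, Q8, Q9, Q10, Q11} — every role is covered.
No 3 of the 5 actors cover everything (all 10 combinations miss at least one role), so 4 is optimal.

4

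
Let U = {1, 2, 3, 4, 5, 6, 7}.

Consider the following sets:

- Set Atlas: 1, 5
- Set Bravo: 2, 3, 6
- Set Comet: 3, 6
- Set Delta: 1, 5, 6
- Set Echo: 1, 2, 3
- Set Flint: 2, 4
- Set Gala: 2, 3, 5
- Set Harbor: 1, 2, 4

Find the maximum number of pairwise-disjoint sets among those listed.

3

Atlas, Comet, Flint are pairwise disjoint (Atlas={1,5}; Comet={3,6}; Flint={2,4}).
Every remaining set overlaps one of these, and no 4 of the listed sets are pairwise disjoint, so 3 is the maximum.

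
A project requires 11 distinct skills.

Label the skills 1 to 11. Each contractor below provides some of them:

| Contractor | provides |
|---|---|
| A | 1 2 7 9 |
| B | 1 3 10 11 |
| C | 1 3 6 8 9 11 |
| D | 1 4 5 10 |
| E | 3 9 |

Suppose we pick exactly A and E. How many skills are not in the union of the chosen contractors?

6

Union of A, E = {1, 2, 3, 7, 9}.
Not covered: 4, 5, 6, 8, 10, 11 — 6 skills.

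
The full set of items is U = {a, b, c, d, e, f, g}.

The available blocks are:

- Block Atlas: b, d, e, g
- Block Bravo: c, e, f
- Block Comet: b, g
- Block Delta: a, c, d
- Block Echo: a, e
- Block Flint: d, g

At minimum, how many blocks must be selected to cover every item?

3

Take {Atlas, Bravo, Echo}. Their union is {a, b, c, d, e, f, g}, which is all 7 items.
Only Bravo contains f, so Bravo is forced; the remaining 4 items need at least 2 more blocks (each remaining block adds at most 3) — so at least 3 blocks are needed, and 3 is optimal.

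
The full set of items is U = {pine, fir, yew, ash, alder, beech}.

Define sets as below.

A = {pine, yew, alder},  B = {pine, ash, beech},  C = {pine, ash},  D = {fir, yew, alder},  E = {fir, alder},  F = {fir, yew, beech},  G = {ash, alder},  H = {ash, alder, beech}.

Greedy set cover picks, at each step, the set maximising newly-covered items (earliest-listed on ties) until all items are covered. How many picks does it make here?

Greedy: pick A (covers 3 new) → pick B (covers 2 new) → pick D (covers 1 new). Total picks: 3.
(The true minimum cover uses only 2 sets, so greedy is not optimal here.)

3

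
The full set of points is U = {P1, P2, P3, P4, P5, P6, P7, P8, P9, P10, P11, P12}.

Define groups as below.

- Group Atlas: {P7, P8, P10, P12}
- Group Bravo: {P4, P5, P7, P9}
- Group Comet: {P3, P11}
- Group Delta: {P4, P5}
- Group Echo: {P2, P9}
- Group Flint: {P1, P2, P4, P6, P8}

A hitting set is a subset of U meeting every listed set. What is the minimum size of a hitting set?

4

H = {P4, P9, P10, P11} meets every group (each contains at least one member of H), and |H| = 4.
The groups Atlas, Comet, Delta, Echo are pairwise disjoint, so any hitting set needs a separate point for each — at least 4. Hence 4 is optimal.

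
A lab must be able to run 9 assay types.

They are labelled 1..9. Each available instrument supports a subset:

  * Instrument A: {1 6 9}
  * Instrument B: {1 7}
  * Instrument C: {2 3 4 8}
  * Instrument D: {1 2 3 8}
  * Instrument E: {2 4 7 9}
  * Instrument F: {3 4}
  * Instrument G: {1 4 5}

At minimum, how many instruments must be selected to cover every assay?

4

A and D and E and G together: A ∪ D ∪ E ∪ G = {1, 2, 3, 4, 5, 6, 7, 8, 9} — every assay is covered.
No 3 of the 7 instruments cover everything (all 35 combinations miss at least one assay), so 4 is optimal.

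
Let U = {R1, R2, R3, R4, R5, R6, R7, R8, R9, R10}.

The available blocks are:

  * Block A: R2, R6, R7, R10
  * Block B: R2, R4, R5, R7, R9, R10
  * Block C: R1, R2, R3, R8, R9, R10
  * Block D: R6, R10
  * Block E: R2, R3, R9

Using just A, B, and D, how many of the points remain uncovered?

3

Union of A, B, D = {R2, R4, R5, R6, R7, R9, R10}.
Not covered: R1, R3, R8 — 3 points.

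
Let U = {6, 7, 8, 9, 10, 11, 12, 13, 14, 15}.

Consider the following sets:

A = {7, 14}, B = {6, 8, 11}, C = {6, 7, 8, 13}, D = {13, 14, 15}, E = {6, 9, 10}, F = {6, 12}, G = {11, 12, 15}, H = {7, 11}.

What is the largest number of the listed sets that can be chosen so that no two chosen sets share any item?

D, F, H are pairwise disjoint (D={13,14,15}; F={6,12}; H={7,11}).
Every remaining set overlaps one of these, and no 4 of the listed sets are pairwise disjoint, so 3 is the maximum.

3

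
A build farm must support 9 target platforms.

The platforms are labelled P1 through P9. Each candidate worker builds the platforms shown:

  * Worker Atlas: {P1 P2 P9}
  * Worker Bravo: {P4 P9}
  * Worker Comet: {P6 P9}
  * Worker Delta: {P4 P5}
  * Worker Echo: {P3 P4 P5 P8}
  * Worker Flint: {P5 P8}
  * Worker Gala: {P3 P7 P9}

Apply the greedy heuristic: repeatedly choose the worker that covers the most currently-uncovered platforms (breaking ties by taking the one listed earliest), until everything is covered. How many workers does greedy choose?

4

Greedy: pick Echo (covers 4 new) → pick Atlas (covers 3 new) → pick Comet (covers 1 new) → pick Gala (covers 1 new). Total picks: 4.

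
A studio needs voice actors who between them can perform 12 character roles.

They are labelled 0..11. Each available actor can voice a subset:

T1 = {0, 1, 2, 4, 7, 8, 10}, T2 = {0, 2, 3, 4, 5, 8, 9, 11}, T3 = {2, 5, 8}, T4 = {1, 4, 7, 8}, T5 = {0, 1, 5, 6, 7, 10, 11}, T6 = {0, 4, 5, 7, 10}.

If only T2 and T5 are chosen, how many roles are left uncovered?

0

Union of T2, T5 = {0, 1, 2, 3, 4, 5, 6, 7, 8, 9, 10, 11} — that's every role, so 0 are uncovered.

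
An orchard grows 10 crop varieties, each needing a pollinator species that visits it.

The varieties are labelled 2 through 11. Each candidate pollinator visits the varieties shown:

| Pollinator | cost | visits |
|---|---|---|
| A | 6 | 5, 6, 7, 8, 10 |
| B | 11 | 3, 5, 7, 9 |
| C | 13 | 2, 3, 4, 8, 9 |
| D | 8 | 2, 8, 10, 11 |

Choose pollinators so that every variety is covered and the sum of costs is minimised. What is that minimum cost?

A, C, D together cover every variety (A ∪ C ∪ D = {2, 3, 4, 5, 6, 7, 8, 9, 10, 11}); total cost 6 + 13 + 8 = 27.
No covering selection has total cost below 27.

27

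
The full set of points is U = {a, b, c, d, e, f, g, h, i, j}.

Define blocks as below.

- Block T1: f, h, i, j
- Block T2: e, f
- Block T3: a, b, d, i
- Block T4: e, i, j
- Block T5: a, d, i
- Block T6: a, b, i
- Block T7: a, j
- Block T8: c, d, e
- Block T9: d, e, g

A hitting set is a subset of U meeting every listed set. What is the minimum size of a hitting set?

3

T = {a, e, h} meets every block (each contains at least one member of T), and |T| = 3.
No choice of 2 points meets every block, so 3 is the minimum.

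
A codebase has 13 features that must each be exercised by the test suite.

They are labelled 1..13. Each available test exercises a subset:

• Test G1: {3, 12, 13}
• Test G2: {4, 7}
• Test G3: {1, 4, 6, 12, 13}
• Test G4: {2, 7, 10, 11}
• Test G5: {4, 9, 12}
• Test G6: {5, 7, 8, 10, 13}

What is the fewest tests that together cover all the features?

5

Take {G1, G3, G4, G5, G6}. Their union is {1, 2, 3, 4, 5, 6, 7, 8, 9, 10, 11, 12, 13}, which is all 13 features.
No 4 of the 6 tests cover everything (all 15 combinations miss at least one feature), so 5 is optimal.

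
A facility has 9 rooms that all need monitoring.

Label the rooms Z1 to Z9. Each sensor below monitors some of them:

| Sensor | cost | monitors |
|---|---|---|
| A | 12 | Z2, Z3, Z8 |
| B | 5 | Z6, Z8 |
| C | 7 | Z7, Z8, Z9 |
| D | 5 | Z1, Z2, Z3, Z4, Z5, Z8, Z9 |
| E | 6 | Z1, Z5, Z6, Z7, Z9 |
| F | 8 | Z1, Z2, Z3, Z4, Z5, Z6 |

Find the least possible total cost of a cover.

11

D, E together cover every room (D ∪ E = {Z1, Z2, Z3, Z4, Z5, Z6, Z7, Z8, Z9}); total cost 5 + 6 = 11.
No covering selection has total cost below 11.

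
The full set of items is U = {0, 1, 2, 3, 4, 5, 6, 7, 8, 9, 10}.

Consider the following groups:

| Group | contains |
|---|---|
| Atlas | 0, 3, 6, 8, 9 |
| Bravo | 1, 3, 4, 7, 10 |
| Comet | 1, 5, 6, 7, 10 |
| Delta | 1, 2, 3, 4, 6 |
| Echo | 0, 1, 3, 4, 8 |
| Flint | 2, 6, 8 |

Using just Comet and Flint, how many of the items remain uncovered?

Union of Comet, Flint = {1, 2, 5, 6, 7, 8, 10}.
Not covered: 0, 3, 4, 9 — 4 items.

4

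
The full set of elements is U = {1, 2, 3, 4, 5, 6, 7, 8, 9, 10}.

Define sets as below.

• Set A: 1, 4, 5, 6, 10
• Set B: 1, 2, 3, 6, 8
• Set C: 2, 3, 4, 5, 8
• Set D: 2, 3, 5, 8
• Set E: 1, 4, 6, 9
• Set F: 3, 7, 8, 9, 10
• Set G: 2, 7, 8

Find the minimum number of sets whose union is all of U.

3

B, C, and F cover everything between them: the union {1, 2, 3, 4, 5, 6, 7, 8, 9, 10} is all of U.
No 2 of the 7 sets cover everything (all 21 combinations miss at least one element), so 3 is optimal.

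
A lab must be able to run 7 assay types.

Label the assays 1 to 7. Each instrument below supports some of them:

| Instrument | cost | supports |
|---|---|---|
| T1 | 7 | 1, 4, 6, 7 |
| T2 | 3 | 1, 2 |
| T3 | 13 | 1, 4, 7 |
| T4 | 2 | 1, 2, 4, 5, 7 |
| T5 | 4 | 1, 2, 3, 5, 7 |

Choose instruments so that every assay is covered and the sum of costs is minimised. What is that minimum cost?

T1, T5 together cover every assay (T1 ∪ T5 = {1, 2, 3, 4, 5, 6, 7}); total cost 7 + 4 = 11.
The greedy pick T4, T5, T1 costs 13; no covering selection beats 11.

11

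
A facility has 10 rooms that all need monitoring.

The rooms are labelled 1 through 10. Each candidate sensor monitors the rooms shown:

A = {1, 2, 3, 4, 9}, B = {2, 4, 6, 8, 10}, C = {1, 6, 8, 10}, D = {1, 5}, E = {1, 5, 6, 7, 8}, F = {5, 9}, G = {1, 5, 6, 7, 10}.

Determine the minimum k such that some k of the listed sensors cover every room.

A and C and E together: A ∪ C ∪ E = {1, 2, 3, 4, 5, 6, 7, 8, 9, 10} — every room is covered.
Only A contains 3, so A is forced; the remaining 5 rooms need at least 2 more sensors (each remaining sensor adds at most 4) — so at least 3 sensors are needed, and 3 is optimal.

3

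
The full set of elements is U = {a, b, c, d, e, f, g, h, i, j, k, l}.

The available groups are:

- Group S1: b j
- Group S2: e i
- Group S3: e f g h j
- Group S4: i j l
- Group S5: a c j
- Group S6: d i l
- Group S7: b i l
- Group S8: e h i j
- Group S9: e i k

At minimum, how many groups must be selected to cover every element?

Take {S1, S3, S5, S6, S9}. Their union is {a, b, c, d, e, f, g, h, i, j, k, l}, which is all 12 elements.
No 4 of the 9 groups cover everything (all 126 combinations miss at least one element), so 5 is optimal.

5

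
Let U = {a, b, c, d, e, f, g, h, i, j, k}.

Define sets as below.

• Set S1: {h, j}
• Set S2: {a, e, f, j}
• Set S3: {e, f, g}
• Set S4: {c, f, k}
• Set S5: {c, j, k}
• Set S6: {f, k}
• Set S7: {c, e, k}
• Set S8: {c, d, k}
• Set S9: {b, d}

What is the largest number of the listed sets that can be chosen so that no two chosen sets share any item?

3

S1, S6, S9 are pairwise disjoint (S1={h,j}; S6={f,k}; S9={b,d}).
Every remaining set overlaps one of these, and no 4 of the listed sets are pairwise disjoint, so 3 is the maximum.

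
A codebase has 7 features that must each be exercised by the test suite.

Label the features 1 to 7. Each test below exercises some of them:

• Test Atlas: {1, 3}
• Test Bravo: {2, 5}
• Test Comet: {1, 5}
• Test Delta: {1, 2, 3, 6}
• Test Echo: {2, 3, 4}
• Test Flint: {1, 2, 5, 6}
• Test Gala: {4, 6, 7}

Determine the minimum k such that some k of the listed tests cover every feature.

3

Comet and Echo and Gala together: Comet ∪ Echo ∪ Gala = {1, 2, 3, 4, 5, 6, 7} — every feature is covered.
Only Gala contains 7, so Gala is forced; the remaining 4 features need at least 2 more tests (each remaining test adds at most 3) — so at least 3 tests are needed, and 3 is optimal.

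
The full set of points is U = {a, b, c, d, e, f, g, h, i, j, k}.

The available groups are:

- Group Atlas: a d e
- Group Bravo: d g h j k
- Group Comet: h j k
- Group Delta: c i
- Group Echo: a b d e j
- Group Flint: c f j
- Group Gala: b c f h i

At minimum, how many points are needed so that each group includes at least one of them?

The 3 points {c, d, h} hit every group.
The groups Atlas, Comet, Delta are pairwise disjoint, so any hitting set needs a separate point for each — at least 3. Hence 3 is optimal.

3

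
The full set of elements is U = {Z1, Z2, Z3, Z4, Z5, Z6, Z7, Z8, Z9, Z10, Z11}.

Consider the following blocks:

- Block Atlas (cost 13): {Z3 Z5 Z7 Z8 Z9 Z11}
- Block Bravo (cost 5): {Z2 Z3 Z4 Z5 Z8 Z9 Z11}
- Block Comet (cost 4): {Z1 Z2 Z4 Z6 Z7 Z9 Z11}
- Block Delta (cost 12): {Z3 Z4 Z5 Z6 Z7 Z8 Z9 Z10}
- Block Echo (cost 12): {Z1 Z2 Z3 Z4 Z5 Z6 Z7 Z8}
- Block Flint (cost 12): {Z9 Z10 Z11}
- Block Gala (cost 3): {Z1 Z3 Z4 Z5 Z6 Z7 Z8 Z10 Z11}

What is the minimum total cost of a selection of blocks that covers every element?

7

Comet, Gala together cover every element (Comet ∪ Gala = {Z1, Z2, Z3, Z4, Z5, Z6, Z7, Z8, Z9, Z10, Z11}); total cost 4 + 3 = 7.
No covering selection has total cost below 7.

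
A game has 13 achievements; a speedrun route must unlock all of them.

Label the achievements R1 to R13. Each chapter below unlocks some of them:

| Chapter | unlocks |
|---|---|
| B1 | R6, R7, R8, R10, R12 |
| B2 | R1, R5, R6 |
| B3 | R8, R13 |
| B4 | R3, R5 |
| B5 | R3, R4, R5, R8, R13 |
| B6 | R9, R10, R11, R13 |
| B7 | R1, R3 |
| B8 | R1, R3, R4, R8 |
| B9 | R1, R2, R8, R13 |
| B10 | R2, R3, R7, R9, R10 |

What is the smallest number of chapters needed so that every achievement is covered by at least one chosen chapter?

4

Take {B1, B5, B6, B9}. Their union is {R1, R2, R3, R4, R5, R6, R7, R8, R9, R10, R11, R12, R13}, which is all 13 achievements.
Only B6 contains R11, so B6 is forced; the remaining 9 achievements need at least 3 more chapters (each remaining chapter adds at most 4) — so at least 4 chapters are needed, and 4 is optimal.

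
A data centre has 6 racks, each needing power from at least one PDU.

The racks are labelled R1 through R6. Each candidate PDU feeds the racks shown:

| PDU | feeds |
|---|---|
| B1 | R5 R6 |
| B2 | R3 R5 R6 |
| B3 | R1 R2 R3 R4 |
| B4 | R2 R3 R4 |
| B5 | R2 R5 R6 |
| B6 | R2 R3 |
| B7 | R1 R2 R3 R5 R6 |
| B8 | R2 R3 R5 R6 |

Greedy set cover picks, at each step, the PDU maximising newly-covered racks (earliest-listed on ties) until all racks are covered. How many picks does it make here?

Greedy: pick B7 (covers 5 new) → pick B3 (covers 1 new). Total picks: 2.

2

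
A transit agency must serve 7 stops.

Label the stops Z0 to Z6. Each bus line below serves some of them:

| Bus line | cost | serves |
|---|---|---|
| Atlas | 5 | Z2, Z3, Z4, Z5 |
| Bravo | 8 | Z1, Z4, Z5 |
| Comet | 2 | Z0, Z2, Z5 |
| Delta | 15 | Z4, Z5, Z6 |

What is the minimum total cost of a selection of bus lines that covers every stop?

Atlas, Bravo, Comet, Delta together cover every stop (Atlas ∪ Bravo ∪ Comet ∪ Delta = {Z0, Z1, Z2, Z3, Z4, Z5, Z6}); total cost 5 + 8 + 2 + 15 = 30.
No covering selection has total cost below 30.

30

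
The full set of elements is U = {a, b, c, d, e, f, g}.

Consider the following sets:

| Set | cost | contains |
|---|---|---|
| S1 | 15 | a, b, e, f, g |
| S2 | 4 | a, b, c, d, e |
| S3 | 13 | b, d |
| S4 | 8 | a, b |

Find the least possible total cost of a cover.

S1, S2 together cover every element (S1 ∪ S2 = {a, b, c, d, e, f, g}); total cost 15 + 4 = 19.
No covering selection has total cost below 19.

19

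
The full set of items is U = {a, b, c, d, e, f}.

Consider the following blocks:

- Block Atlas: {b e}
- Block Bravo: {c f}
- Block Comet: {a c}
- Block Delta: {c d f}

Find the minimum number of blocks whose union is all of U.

Take {Atlas, Comet, Delta}. Their union is {a, b, c, d, e, f}, which is all 6 items.
Only Comet contains a, so Comet is forced; the remaining 4 items need at least 2 more blocks (each remaining block adds at most 2) — so at least 3 blocks are needed, and 3 is optimal.

3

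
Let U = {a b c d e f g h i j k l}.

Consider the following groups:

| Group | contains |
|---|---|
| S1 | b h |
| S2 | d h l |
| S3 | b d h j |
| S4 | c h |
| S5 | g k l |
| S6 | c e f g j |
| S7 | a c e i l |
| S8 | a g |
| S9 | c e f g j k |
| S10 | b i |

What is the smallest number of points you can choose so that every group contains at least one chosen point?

3

Take T = {g, h, i}. Each listed group contains at least one of these, so T is a hitting set of size 3.
The groups S2, S9, S10 are pairwise disjoint, so any hitting set needs a separate point for each — at least 3. Hence 3 is optimal.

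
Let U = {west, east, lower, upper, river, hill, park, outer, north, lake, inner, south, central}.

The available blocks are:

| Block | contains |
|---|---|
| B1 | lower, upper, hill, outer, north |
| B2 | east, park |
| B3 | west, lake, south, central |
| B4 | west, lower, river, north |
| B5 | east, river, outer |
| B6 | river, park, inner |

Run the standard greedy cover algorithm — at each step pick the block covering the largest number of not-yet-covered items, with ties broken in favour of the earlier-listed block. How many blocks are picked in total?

4

Greedy: pick B1 (covers 5 new) → pick B3 (covers 4 new) → pick B6 (covers 3 new) → pick B2 (covers 1 new). Total picks: 4.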